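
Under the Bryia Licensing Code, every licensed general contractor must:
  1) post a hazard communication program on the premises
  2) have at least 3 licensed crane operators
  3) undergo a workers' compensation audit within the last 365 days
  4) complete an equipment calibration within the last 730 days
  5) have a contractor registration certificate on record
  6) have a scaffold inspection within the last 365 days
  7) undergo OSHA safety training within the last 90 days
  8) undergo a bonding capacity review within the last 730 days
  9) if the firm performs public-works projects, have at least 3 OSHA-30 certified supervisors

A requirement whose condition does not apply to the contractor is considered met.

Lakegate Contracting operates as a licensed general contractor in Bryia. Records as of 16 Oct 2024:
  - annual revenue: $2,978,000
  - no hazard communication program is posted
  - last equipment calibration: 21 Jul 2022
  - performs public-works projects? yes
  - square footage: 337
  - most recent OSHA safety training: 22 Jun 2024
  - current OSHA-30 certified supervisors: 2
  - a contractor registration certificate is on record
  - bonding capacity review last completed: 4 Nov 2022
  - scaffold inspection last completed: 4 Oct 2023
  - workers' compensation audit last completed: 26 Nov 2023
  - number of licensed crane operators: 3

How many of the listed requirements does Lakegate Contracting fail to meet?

1. hazard communication program absent → not met
2. licensed crane operators 3 ≥ 3 → met
3. workers' compensation audit 325 days ago vs limit 365 → met
4. equipment calibration 818 days ago vs limit 730 → not met
5. contractor registration certificate present → met
6. scaffold inspection 378 days ago vs limit 365 → not met
7. OSHA safety training 116 days ago vs limit 90 → not met
8. bonding capacity review 712 days ago vs limit 730 → met
9. condition 'performs public-works projects' holds; OSHA-30 certified supervisors 2 < 3 → not met
Not met: 5 of 9

5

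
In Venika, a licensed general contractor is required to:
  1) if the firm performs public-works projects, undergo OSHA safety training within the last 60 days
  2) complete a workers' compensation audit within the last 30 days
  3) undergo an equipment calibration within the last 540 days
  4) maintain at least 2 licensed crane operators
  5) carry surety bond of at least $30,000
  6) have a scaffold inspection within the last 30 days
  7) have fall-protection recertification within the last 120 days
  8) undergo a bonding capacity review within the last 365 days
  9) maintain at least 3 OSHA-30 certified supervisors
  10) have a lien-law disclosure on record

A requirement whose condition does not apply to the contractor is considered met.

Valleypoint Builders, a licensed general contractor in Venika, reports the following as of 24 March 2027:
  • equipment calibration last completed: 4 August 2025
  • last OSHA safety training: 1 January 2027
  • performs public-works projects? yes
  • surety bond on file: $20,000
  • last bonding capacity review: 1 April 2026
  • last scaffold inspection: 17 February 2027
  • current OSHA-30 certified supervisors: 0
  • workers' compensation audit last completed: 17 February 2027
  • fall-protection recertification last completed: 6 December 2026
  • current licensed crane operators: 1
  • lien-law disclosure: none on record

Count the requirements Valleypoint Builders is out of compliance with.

1. condition 'performs public-works projects' holds; OSHA safety training 82 days ago vs limit 60 → not met
2. workers' compensation audit 35 days ago vs limit 30 → not met
3. equipment calibration 597 days ago vs limit 540 → not met
4. licensed crane operators 1 < 2 → not met
5. surety bond $20,000 < $30,000 → not met
6. scaffold inspection 35 days ago vs limit 30 → not met
7. fall-protection recertification 108 days ago vs limit 120 → met
8. bonding capacity review 357 days ago vs limit 365 → met
9. OSHA-30 certified supervisors 0 < 3 → not met
10. lien-law disclosure absent → not met
Not met: 8 of 10

8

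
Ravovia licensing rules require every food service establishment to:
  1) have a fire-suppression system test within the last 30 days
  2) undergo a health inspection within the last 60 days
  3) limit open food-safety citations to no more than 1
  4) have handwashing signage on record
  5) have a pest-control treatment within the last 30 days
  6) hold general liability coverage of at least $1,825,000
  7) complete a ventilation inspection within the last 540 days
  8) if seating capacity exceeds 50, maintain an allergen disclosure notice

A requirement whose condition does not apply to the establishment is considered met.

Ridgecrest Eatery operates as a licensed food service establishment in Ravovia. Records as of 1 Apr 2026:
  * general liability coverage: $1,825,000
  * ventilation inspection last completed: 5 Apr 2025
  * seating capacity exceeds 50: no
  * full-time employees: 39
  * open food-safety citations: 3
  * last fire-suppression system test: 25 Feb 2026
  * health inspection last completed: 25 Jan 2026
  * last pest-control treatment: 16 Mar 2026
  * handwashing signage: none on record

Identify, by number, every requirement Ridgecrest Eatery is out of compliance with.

1. fire-suppression system test 35 days ago vs limit 30 → not met
2. health inspection 66 days ago vs limit 60 → not met
3. open food-safety citations 3 > 1 → not met
4. handwashing signage absent → not met
5. pest-control treatment 16 days ago vs limit 30 → met
6. general liability coverage $1,825,000 ≥ $1,825,000 → met
7. ventilation inspection 361 days ago vs limit 540 → met
8. condition 'seating capacity exceeds 50' does not hold → requirement n/a → met
Not met: 1, 2, 3, 4

1, 2, 3, 4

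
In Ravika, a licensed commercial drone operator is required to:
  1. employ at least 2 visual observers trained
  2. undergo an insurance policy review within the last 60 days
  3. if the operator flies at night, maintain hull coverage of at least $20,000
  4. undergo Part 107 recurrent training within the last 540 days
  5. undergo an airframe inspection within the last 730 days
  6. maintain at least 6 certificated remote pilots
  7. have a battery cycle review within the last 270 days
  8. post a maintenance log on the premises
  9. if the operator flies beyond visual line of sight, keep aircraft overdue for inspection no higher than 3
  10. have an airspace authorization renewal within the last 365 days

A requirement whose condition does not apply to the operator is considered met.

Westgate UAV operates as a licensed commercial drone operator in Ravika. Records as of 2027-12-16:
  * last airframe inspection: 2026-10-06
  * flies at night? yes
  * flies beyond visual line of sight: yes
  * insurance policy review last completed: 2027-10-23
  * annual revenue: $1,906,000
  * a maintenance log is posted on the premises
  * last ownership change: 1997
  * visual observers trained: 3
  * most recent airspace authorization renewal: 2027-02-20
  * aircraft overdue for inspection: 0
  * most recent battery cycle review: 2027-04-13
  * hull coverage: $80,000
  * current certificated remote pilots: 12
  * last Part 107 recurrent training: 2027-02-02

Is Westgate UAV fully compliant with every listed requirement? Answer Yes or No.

1. visual observers trained 3 ≥ 2 → met
2. insurance policy review 54 days ago vs limit 60 → met
3. condition 'flies at night' holds; hull coverage $80,000 ≥ $20,000 → met
4. Part 107 recurrent training 317 days ago vs limit 540 → met
5. airframe inspection 436 days ago vs limit 730 → met
6. certificated remote pilots 12 ≥ 6 → met
7. battery cycle review 247 days ago vs limit 270 → met
8. maintenance log present → met
9. condition 'flies beyond visual line of sight' holds; aircraft overdue for inspection 0 ≤ 3 → met
10. airspace authorization renewal 299 days ago vs limit 365 → met
All met.

Yes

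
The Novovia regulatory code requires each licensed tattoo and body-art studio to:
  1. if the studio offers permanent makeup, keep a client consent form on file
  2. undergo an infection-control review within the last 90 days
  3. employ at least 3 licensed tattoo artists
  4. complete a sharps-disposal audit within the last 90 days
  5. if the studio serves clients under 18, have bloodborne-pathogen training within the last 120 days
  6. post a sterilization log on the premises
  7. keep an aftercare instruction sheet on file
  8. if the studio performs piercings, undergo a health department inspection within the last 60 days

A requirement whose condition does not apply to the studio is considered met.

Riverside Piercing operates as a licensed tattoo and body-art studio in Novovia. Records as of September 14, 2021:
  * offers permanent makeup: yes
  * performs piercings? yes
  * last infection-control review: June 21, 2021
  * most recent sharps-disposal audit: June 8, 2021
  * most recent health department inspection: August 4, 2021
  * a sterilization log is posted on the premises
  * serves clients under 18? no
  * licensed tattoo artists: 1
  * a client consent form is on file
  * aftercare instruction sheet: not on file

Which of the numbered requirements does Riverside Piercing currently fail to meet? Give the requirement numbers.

1. condition 'offers permanent makeup' holds; client consent form present → met
2. infection-control review 85 days ago vs limit 90 → met
3. licensed tattoo artists 1 < 3 → not met
4. sharps-disposal audit 98 days ago vs limit 90 → not met
5. condition 'serves clients under 18' does not hold → requirement n/a → met
6. sterilization log present → met
7. aftercare instruction sheet absent → not met
8. condition 'performs piercings' holds; health department inspection 41 days ago vs limit 60 → met
Not met: 3, 4, 7

3, 4, 7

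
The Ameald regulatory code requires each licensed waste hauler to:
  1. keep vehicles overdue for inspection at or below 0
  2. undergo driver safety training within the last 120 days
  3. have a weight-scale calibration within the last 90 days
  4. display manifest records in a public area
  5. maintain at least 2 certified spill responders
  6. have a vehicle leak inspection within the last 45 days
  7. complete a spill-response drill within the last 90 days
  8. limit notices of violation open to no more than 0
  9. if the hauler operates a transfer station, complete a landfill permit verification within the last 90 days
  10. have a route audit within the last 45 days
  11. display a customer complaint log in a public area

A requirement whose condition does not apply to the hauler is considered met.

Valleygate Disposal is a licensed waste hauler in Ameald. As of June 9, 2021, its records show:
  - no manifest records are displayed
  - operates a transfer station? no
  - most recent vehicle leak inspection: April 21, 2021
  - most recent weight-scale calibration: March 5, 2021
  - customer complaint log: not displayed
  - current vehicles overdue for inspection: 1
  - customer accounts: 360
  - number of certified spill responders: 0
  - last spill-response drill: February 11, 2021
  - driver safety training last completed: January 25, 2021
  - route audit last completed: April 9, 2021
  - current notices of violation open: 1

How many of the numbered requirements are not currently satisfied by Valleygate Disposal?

1. vehicles overdue for inspection 1 > 0 → not met
2. driver safety training 135 days ago vs limit 120 → not met
3. weight-scale calibration 96 days ago vs limit 90 → not met
4. manifest records absent → not met
5. certified spill responders 0 < 2 → not met
6. vehicle leak inspection 49 days ago vs limit 45 → not met
7. spill-response drill 118 days ago vs limit 90 → not met
8. notices of violation open 1 > 0 → not met
9. condition 'operates a transfer station' does not hold → requirement n/a → met
10. route audit 61 days ago vs limit 45 → not met
11. customer complaint log absent → not met
Not met: 10 of 11

10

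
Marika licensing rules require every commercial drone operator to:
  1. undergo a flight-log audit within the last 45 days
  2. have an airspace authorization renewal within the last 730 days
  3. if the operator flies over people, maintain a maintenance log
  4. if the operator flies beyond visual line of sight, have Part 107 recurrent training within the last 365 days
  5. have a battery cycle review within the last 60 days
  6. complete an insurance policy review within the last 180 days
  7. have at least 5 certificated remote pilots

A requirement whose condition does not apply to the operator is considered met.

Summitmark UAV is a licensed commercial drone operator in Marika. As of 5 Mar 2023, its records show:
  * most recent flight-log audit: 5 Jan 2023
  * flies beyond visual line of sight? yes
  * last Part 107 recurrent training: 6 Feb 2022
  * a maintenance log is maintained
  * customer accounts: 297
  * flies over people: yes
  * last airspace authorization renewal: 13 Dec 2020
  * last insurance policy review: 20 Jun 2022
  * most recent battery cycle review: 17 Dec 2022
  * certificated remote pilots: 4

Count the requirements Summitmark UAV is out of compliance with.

1. flight-log audit 59 days ago vs limit 45 → not met
2. airspace authorization renewal 812 days ago vs limit 730 → not met
3. condition 'flies over people' holds; maintenance log present → met
4. condition 'flies beyond visual line of sight' holds; Part 107 recurrent training 392 days ago vs limit 365 → not met
5. battery cycle review 78 days ago vs limit 60 → not met
6. insurance policy review 258 days ago vs limit 180 → not met
7. certificated remote pilots 4 < 5 → not met
Not met: 6 of 7

6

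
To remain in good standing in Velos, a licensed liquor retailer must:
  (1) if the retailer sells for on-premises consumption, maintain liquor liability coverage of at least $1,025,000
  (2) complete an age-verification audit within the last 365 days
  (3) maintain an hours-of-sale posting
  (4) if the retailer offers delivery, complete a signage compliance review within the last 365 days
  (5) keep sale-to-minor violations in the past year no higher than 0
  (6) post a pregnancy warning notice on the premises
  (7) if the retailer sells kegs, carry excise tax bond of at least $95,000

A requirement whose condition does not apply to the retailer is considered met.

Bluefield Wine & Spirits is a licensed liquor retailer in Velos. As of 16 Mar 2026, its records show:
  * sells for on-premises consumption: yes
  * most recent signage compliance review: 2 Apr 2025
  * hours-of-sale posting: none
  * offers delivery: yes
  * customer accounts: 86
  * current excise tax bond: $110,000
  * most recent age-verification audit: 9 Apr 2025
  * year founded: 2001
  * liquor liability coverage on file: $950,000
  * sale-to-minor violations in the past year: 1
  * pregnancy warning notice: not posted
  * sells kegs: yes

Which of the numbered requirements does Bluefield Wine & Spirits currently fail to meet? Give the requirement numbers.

1. condition 'sells for on-premises consumption' holds; liquor liability coverage $950,000 < $1,025,000 → not met
2. age-verification audit 341 days ago vs limit 365 → met
3. hours-of-sale posting absent → not met
4. condition 'offers delivery' holds; signage compliance review 348 days ago vs limit 365 → met
5. sale-to-minor violations in the past year 1 > 0 → not met
6. pregnancy warning notice absent → not met
7. condition 'sells kegs' holds; excise tax bond $110,000 ≥ $95,000 → met
Not met: 1, 3, 5, 6

1, 3, 5, 6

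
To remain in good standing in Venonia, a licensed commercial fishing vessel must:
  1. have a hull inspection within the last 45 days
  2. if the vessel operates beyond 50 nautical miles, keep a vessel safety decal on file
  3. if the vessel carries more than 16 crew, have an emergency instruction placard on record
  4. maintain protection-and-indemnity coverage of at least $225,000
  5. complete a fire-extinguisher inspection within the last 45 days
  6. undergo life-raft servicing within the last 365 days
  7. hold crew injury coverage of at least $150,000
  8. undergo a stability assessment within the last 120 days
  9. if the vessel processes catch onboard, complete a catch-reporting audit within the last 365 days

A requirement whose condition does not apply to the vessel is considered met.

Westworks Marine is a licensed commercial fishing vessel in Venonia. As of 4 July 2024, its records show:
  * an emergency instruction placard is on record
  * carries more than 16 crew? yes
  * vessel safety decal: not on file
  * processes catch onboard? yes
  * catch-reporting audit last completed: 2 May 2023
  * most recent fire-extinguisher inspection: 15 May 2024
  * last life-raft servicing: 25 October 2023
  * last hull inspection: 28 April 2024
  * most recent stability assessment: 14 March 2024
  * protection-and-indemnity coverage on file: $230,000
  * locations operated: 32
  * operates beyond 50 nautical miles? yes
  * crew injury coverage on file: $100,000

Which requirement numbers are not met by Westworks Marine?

1. hull inspection 67 days ago vs limit 45 → not met
2. condition 'operates beyond 50 nautical miles' holds; vessel safety decal absent → not met
3. condition 'carries more than 16 crew' holds; emergency instruction placard present → met
4. protection-and-indemnity coverage $230,000 ≥ $225,000 → met
5. fire-extinguisher inspection 50 days ago vs limit 45 → not met
6. life-raft servicing 253 days ago vs limit 365 → met
7. crew injury coverage $100,000 < $150,000 → not met
8. stability assessment 112 days ago vs limit 120 → met
9. condition 'processes catch onboard' holds; catch-reporting audit 429 days ago vs limit 365 → not met
Not met: 1, 2, 5, 7, 9

1, 2, 5, 7, 9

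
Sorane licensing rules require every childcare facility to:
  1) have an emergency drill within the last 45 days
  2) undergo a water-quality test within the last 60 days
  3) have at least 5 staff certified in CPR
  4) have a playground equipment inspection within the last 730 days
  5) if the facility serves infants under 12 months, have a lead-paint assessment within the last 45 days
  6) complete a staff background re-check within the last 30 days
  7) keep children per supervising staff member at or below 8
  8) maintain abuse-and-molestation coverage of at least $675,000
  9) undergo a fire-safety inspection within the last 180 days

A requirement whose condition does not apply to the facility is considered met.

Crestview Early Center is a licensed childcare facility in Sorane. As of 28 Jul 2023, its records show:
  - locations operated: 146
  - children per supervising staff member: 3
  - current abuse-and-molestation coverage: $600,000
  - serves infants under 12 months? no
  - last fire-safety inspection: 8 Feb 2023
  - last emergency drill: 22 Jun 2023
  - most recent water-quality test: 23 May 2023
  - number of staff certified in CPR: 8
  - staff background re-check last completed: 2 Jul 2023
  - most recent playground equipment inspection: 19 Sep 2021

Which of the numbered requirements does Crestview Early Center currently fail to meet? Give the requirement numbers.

2, 8

1. emergency drill 36 days ago vs limit 45 → met
2. water-quality test 66 days ago vs limit 60 → not met
3. staff certified in CPR 8 ≥ 5 → met
4. playground equipment inspection 677 days ago vs limit 730 → met
5. condition 'serves infants under 12 months' does not hold → requirement n/a → met
6. staff background re-check 26 days ago vs limit 30 → met
7. children per supervising staff member 3 ≤ 8 → met
8. abuse-and-molestation coverage $600,000 < $675,000 → not met
9. fire-safety inspection 170 days ago vs limit 180 → met
Not met: 2, 8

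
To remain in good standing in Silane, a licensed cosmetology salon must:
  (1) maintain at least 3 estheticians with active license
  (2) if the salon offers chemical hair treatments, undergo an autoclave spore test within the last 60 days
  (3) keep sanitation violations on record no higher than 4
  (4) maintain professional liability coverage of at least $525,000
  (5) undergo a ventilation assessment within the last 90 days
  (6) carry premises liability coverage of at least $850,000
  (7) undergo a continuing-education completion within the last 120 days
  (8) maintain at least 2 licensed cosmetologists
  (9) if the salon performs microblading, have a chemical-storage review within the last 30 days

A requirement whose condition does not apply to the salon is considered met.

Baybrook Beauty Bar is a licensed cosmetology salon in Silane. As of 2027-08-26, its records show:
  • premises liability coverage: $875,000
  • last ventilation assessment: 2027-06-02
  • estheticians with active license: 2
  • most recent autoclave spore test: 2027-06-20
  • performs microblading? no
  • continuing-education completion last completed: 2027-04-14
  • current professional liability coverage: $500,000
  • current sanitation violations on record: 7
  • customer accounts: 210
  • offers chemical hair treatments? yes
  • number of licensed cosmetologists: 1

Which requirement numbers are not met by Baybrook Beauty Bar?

1. estheticians with active license 2 < 3 → not met
2. condition 'offers chemical hair treatments' holds; autoclave spore test 67 days ago vs limit 60 → not met
3. sanitation violations on record 7 > 4 → not met
4. professional liability coverage $500,000 < $525,000 → not met
5. ventilation assessment 85 days ago vs limit 90 → met
6. premises liability coverage $875,000 ≥ $850,000 → met
7. continuing-education completion 134 days ago vs limit 120 → not met
8. licensed cosmetologists 1 < 2 → not met
9. condition 'performs microblading' does not hold → requirement n/a → met
Not met: 1, 2, 3, 4, 7, 8

1, 2, 3, 4, 7, 8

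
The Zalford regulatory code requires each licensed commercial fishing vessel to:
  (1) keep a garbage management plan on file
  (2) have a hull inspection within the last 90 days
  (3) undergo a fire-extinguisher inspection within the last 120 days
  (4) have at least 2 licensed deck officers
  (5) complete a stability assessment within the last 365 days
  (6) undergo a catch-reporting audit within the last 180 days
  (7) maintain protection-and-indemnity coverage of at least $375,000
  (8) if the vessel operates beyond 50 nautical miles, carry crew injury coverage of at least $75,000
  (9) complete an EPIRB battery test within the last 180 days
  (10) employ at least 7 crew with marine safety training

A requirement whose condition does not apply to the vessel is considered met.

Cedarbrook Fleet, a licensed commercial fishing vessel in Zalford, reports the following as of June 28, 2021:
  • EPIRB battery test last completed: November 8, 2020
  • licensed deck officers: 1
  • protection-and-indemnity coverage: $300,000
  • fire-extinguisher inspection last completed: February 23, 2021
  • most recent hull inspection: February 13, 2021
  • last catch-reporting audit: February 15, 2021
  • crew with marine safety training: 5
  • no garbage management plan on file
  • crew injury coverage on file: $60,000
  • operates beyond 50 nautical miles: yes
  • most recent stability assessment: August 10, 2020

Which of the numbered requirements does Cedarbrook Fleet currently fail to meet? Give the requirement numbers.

1, 2, 3, 4, 7, 8, 9, 10

1. garbage management plan absent → not met
2. hull inspection 135 days ago vs limit 90 → not met
3. fire-extinguisher inspection 125 days ago vs limit 120 → not met
4. licensed deck officers 1 < 2 → not met
5. stability assessment 322 days ago vs limit 365 → met
6. catch-reporting audit 133 days ago vs limit 180 → met
7. protection-and-indemnity coverage $300,000 < $375,000 → not met
8. condition 'operates beyond 50 nautical miles' holds; crew injury coverage $60,000 < $75,000 → not met
9. EPIRB battery test 232 days ago vs limit 180 → not met
10. crew with marine safety training 5 < 7 → not met
Not met: 1, 2, 3, 4, 7, 8, 9, 10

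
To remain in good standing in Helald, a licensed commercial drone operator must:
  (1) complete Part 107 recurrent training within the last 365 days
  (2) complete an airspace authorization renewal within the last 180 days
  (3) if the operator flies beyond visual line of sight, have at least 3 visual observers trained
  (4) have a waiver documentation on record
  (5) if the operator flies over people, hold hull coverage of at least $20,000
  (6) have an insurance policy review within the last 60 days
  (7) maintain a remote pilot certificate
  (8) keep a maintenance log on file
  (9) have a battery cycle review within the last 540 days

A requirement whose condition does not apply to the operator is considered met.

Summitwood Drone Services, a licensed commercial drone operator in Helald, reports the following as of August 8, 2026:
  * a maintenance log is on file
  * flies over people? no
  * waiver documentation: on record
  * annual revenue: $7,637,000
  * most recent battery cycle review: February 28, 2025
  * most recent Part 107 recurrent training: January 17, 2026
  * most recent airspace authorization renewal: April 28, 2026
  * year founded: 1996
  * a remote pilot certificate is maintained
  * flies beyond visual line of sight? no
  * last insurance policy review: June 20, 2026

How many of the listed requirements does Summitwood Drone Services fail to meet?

0

1. Part 107 recurrent training 203 days ago vs limit 365 → met
2. airspace authorization renewal 102 days ago vs limit 180 → met
3. condition 'flies beyond visual line of sight' does not hold → requirement n/a → met
4. waiver documentation present → met
5. condition 'flies over people' does not hold → requirement n/a → met
6. insurance policy review 49 days ago vs limit 60 → met
7. remote pilot certificate present → met
8. maintenance log present → met
9. battery cycle review 526 days ago vs limit 540 → met
Not met: 0 of 9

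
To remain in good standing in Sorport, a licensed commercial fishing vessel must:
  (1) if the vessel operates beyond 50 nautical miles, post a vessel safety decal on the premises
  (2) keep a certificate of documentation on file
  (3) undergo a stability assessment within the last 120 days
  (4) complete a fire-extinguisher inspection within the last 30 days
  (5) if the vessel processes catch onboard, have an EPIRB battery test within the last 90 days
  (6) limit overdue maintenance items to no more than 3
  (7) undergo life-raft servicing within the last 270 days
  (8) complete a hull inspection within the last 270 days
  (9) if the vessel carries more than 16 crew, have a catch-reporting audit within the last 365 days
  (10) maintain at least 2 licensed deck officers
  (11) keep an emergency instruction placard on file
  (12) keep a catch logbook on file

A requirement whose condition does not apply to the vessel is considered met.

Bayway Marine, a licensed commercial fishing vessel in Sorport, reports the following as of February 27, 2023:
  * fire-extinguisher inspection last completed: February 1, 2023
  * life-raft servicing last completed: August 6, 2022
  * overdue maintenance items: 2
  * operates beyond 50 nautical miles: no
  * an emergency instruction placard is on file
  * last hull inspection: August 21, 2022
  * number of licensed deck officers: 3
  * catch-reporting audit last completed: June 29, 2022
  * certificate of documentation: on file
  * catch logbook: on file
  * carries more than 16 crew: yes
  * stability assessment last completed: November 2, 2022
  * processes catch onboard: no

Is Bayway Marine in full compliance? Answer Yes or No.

Yes

1. condition 'operates beyond 50 nautical miles' does not hold → requirement n/a → met
2. certificate of documentation present → met
3. stability assessment 117 days ago vs limit 120 → met
4. fire-extinguisher inspection 26 days ago vs limit 30 → met
5. condition 'processes catch onboard' does not hold → requirement n/a → met
6. overdue maintenance items 2 ≤ 3 → met
7. life-raft servicing 205 days ago vs limit 270 → met
8. hull inspection 190 days ago vs limit 270 → met
9. condition 'carries more than 16 crew' holds; catch-reporting audit 243 days ago vs limit 365 → met
10. licensed deck officers 3 ≥ 2 → met
11. emergency instruction placard present → met
12. catch logbook present → met
All met.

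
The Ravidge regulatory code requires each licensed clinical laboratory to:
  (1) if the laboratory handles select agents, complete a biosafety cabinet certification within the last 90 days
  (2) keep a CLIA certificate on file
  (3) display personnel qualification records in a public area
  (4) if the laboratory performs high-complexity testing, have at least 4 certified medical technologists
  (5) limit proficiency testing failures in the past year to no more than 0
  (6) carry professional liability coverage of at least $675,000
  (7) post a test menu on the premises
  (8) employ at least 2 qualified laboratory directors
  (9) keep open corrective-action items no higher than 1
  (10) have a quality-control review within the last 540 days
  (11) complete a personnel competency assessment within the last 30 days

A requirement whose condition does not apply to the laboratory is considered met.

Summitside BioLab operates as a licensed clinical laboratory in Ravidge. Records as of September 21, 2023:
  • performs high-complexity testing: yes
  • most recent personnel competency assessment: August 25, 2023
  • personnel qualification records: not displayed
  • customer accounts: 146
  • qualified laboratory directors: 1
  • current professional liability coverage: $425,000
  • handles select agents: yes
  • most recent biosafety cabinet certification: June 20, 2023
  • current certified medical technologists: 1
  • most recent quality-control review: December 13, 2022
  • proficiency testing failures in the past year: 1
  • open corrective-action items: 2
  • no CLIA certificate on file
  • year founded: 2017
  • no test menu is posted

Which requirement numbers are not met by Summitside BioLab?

1, 2, 3, 4, 5, 6, 7, 8, 9

1. condition 'handles select agents' holds; biosafety cabinet certification 93 days ago vs limit 90 → not met
2. CLIA certificate absent → not met
3. personnel qualification records absent → not met
4. condition 'performs high-complexity testing' holds; certified medical technologists 1 < 4 → not met
5. proficiency testing failures in the past year 1 > 0 → not met
6. professional liability coverage $425,000 < $675,000 → not met
7. test menu absent → not met
8. qualified laboratory directors 1 < 2 → not met
9. open corrective-action items 2 > 1 → not met
10. quality-control review 282 days ago vs limit 540 → met
11. personnel competency assessment 27 days ago vs limit 30 → met
Not met: 1, 2, 3, 4, 5, 6, 7, 8, 9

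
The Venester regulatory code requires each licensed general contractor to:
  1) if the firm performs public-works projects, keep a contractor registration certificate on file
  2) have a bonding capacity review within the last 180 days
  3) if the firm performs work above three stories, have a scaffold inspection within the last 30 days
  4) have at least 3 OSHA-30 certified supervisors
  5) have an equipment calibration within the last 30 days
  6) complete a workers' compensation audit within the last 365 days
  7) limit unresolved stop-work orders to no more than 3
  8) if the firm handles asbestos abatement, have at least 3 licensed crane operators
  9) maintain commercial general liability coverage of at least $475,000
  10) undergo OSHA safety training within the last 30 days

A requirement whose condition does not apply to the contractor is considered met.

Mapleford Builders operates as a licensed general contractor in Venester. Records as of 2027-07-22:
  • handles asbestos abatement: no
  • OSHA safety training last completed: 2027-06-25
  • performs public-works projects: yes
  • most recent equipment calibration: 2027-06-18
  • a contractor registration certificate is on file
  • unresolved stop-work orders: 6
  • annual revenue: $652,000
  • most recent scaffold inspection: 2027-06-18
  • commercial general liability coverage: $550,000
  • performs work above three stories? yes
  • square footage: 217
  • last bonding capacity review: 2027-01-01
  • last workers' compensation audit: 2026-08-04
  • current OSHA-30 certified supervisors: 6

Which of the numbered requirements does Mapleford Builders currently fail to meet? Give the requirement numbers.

2, 3, 5, 7

1. condition 'performs public-works projects' holds; contractor registration certificate present → met
2. bonding capacity review 202 days ago vs limit 180 → not met
3. condition 'performs work above three stories' holds; scaffold inspection 34 days ago vs limit 30 → not met
4. OSHA-30 certified supervisors 6 ≥ 3 → met
5. equipment calibration 34 days ago vs limit 30 → not met
6. workers' compensation audit 352 days ago vs limit 365 → met
7. unresolved stop-work orders 6 > 3 → not met
8. condition 'handles asbestos abatement' does not hold → requirement n/a → met
9. commercial general liability coverage $550,000 ≥ $475,000 → met
10. OSHA safety training 27 days ago vs limit 30 → met
Not met: 2, 3, 5, 7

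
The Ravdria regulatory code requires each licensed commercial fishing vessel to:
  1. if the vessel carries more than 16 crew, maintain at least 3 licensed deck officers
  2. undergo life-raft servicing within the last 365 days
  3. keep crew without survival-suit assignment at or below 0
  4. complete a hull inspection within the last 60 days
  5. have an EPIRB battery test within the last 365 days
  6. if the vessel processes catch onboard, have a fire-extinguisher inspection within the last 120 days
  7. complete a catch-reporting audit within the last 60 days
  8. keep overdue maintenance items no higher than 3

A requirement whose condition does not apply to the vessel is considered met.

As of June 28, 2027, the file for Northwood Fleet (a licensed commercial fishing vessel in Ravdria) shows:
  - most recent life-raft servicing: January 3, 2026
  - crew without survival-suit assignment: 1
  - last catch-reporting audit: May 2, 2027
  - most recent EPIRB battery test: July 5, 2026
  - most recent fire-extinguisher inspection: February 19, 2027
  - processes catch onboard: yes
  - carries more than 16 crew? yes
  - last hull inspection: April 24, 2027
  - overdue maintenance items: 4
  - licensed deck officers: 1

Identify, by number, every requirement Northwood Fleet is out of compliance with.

1, 2, 3, 4, 6, 8

1. condition 'carries more than 16 crew' holds; licensed deck officers 1 < 3 → not met
2. life-raft servicing 541 days ago vs limit 365 → not met
3. crew without survival-suit assignment 1 > 0 → not met
4. hull inspection 65 days ago vs limit 60 → not met
5. EPIRB battery test 358 days ago vs limit 365 → met
6. condition 'processes catch onboard' holds; fire-extinguisher inspection 129 days ago vs limit 120 → not met
7. catch-reporting audit 57 days ago vs limit 60 → met
8. overdue maintenance items 4 > 3 → not met
Not met: 1, 2, 3, 4, 6, 8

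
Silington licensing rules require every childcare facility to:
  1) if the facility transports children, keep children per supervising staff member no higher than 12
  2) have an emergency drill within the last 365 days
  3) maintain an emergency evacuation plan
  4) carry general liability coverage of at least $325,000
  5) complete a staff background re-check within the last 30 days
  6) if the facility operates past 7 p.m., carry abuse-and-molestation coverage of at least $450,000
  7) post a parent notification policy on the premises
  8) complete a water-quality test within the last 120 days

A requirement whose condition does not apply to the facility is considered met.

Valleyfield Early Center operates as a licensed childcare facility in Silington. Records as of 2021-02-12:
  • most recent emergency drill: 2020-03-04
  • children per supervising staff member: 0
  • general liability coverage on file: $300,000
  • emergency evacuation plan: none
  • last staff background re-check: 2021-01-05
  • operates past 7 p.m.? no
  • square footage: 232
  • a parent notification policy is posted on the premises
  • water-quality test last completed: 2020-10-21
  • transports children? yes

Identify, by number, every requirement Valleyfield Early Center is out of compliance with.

1. condition 'transports children' holds; children per supervising staff member 0 ≤ 12 → met
2. emergency drill 345 days ago vs limit 365 → met
3. emergency evacuation plan absent → not met
4. general liability coverage $300,000 < $325,000 → not met
5. staff background re-check 38 days ago vs limit 30 → not met
6. condition 'operates past 7 p.m.' does not hold → requirement n/a → met
7. parent notification policy present → met
8. water-quality test 114 days ago vs limit 120 → met
Not met: 3, 4, 5

3, 4, 5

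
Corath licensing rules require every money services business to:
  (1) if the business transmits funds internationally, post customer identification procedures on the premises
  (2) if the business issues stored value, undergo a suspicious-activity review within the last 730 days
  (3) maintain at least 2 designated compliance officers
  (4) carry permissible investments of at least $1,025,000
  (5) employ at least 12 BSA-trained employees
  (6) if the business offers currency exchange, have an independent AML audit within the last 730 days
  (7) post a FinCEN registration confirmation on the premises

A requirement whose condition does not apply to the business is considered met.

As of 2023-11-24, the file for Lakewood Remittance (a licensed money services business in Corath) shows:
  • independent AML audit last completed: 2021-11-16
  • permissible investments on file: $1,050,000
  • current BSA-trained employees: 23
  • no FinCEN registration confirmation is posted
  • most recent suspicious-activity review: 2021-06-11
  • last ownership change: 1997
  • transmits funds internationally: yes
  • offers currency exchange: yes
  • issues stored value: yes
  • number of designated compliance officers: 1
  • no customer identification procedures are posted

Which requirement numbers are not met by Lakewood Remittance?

1, 2, 3, 6, 7

1. condition 'transmits funds internationally' holds; customer identification procedures absent → not met
2. condition 'issues stored value' holds; suspicious-activity review 896 days ago vs limit 730 → not met
3. designated compliance officers 1 < 2 → not met
4. permissible investments $1,050,000 ≥ $1,025,000 → met
5. BSA-trained employees 23 ≥ 12 → met
6. condition 'offers currency exchange' holds; independent AML audit 738 days ago vs limit 730 → not met
7. FinCEN registration confirmation absent → not met
Not met: 1, 2, 3, 6, 7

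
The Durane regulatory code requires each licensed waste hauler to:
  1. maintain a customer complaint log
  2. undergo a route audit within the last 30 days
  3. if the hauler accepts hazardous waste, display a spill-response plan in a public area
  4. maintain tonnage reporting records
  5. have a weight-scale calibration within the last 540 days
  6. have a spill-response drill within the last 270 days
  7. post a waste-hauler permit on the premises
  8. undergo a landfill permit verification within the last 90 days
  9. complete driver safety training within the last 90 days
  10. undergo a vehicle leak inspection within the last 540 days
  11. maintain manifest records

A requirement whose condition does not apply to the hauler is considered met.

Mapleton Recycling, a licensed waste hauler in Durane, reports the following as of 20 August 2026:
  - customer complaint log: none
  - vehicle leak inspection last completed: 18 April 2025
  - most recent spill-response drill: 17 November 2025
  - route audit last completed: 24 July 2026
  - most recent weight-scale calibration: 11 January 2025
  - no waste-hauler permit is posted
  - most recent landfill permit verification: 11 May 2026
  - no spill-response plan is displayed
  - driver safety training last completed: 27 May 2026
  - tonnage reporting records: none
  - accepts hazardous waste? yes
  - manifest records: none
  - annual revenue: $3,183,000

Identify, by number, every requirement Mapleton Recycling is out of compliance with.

1, 3, 4, 5, 6, 7, 8, 11

1. customer complaint log absent → not met
2. route audit 27 days ago vs limit 30 → met
3. condition 'accepts hazardous waste' holds; spill-response plan absent → not met
4. tonnage reporting records absent → not met
5. weight-scale calibration 586 days ago vs limit 540 → not met
6. spill-response drill 276 days ago vs limit 270 → not met
7. waste-hauler permit absent → not met
8. landfill permit verification 101 days ago vs limit 90 → not met
9. driver safety training 85 days ago vs limit 90 → met
10. vehicle leak inspection 489 days ago vs limit 540 → met
11. manifest records absent → not met
Not met: 1, 3, 4, 5, 6, 7, 8, 11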